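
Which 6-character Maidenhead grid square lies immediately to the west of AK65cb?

AK65bb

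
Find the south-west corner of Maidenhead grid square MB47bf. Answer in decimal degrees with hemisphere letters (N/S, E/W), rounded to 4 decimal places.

72.7917° S, 68.0833° E

Field M=12, B=1: +12·20° lon, +1·10° lat → SW at lon 60°, lat -80°.
Square 4, 7: +4·2° lon, +7·1° lat → SW at lon 68°, lat -73°.
Subsquare b=1, f=5: +1·0.0833333° lon, +5·0.0416667° lat → SW at lon 68.0833°, lat -72.7917°.
latitude 72.7917° S, longitude 68.0833° E.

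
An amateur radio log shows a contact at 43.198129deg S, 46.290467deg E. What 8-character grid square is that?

Offset from 180°W / 90°S: lon 226.29047°, lat 46.80187°.
Field: 226.29047/20 → 11 → L, 46.80187/10 → 4 → E; chars LE.
Square: 6.29047/2 → 3, 6.80187/1 → 6; chars 36.
Subsquare: 0.29047/0.0833333 → 3 → d, 0.80187/0.0416667 → 19 → t; chars dt.
Extended square: 0.04047/0.00833333 → 4, 0.01020/0.00416667 → 2; chars 42.

LE36dt42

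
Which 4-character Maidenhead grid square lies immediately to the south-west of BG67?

BG56

Longitude square 6; −1 → 5.
Latitude square 7; −1 → 6.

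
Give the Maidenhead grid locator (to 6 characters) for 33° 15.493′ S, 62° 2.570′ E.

Shift to the Maidenhead origin (180°W, 90°S): lon 242.0428, lat 56.7418.
Field (20°×10°, letters A–R): 242.0428/20 → 12 → M, 56.7418/10 → 5 → F; chars MF.
Square (2°×1°, digits 0–9): 2.0428/2 → 1, 6.7418/1 → 6; chars 16.
Subsquare (5′×2.5′, letters a–x): 0.0428/0.0833333 → 0 → a, 0.7418/0.0416667 → 17 → r; chars ar.

MF16ar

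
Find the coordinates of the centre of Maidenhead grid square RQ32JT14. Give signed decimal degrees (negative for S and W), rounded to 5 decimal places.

Field R=17, Q=16: +17·20° lon, +16·10° lat → SW at lon 160°, lat 70°.
Square 3, 2: +3·2° lon, +2·1° lat → SW at lon 166°, lat 72°.
Subsquare j=9, t=19: +9·0.0833333° lon, +19·0.0416667° lat → SW at lon 166.75°, lat 72.7917°.
Extended square 1, 4: +1·0.00833333° lon, +4·0.00416667° lat → SW at lon 166.758°, lat 72.8083°.
Cell spans 0.00833333° lon × 0.00416667° lat. Centre is SW corner plus half of each.
latitude 72.81042, longitude 166.76250.

72.81042, 166.76250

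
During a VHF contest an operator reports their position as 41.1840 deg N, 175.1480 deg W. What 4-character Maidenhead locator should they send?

AN21

Offset from 180°W / 90°S: lon 4.85°, lat 131.18°.
Field (20°×10°, letters A–R): 4.85/20 → 0 → A, 131.18/10 → 13 → N; chars AN.
Square (2°×1°, digits 0–9): 4.85/2 → 2, 1.18/1 → 1; chars 21.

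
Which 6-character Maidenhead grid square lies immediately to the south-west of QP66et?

QP66ds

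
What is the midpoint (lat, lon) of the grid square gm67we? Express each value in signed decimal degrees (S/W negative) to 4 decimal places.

37.1875, -46.1250

Field G=6, M=12: +6·20° lon, +12·10° lat → SW at lon -60°, lat 30°.
Square 6, 7: +6·2° lon, +7·1° lat → SW at lon -48°, lat 37°.
Subsquare w=22, e=4: +22·0.0833333° lon, +4·0.0416667° lat → SW at lon -46.1667°, lat 37.1667°.
Cell spans 0.0833333° lon × 0.0416667° lat. Centre is SW corner plus half of each.
latitude 37.1875, longitude -46.1250.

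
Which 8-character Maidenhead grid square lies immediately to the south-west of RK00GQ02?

Longitude extended square 0; −1 → -1, wraps to 9, carry into subsquare.
Longitude subsquare g = 6; −1 → 5 = f.
Latitude extended square 2; −1 → 1.

RK00fq91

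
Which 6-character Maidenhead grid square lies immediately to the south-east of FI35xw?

FI45av

Longitude subsquare x = 23; +1 → 24, wraps to 0 = a, carry into square.
Longitude square 3; +1 → 4.
Latitude subsquare w = 22; −1 → 21 = v.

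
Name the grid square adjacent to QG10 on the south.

QF19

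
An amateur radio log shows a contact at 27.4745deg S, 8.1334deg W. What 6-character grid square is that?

Offset from 180°W / 90°S: lon 171.8666°, lat 62.5255°.
Field (20°×10°, letters A–R): 171.8666/20 → 8 → I, 62.5255/10 → 6 → G; chars IG.
Square (2°×1°, digits 0–9): 11.8666/2 → 5, 2.5255/1 → 2; chars 52.
Subsquare (5′×2.5′, letters a–x): 1.8666/0.0833333 → 22 → w, 0.5255/0.0416667 → 12 → m; chars wm.

IG52wm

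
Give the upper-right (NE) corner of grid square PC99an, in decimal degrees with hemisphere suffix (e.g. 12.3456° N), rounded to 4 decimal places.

Field P=15, C=2: +15·20° lon, +2·10° lat → SW at lon 120°, lat -70°.
Square 9, 9: +9·2° lon, +9·1° lat → SW at lon 138°, lat -61°.
Subsquare a=0, n=13: +0·0.0833333° lon, +13·0.0416667° lat → SW at lon 138°, lat -60.4583°.
Cell spans 0.0833333° lon × 0.0416667° lat. NE corner is SW corner plus one full cell.
latitude 60.4167° S, longitude 138.0833° E.

60.4167° S, 138.0833° E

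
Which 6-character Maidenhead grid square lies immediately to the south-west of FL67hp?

FL67go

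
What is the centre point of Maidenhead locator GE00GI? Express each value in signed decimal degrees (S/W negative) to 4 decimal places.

Field G=6, E=4: +6·20° lon, +4·10° lat → SW at lon -60°, lat -50°.
Square 0, 0: +0·2° lon, +0·1° lat → SW at lon -60°, lat -50°.
Subsquare g=6, i=8: +6·0.0833333° lon, +8·0.0416667° lat → SW at lon -59.5°, lat -49.6667°.
Cell spans 0.0833333° lon × 0.0416667° lat. Centre is SW corner plus half of each.
latitude -49.6458, longitude -59.4583.

-49.6458, -59.4583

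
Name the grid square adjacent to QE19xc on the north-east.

Longitude subsquare x = 23; +1 → 24, wraps to 0 = a, carry into square.
Longitude square 1; +1 → 2.
Latitude subsquare c = 2; +1 → 3 = d.

QE29ad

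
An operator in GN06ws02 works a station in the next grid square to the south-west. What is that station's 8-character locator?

Longitude extended square 0; −1 → -1, wraps to 9, carry into subsquare.
Longitude subsquare w = 22; −1 → 21 = v.
Latitude extended square 2; −1 → 1.

GN06vs91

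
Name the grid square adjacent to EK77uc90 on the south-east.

EK77vb09

Longitude extended square 9; +1 → 10, wraps to 0, carry into subsquare.
Longitude subsquare u = 20; +1 → 21 = v.
Latitude extended square 0; −1 → -1, wraps to 9, carry into subsquare.
Latitude subsquare c = 2; −1 → 1 = b.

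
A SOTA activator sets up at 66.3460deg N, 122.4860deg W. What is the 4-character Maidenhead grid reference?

Add 180° to longitude and 90° to latitude: 57.51, 156.35.
Field: lon ⌊57.51/20⌋ = 2 → C; lat ⌊156.35/10⌋ = 15 → P.
Square: lon ⌊17.51/2⌋ = 8; lat ⌊6.35/1⌋ = 6.

CP86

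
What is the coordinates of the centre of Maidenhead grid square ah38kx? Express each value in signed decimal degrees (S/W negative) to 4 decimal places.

-11.0208, -173.1250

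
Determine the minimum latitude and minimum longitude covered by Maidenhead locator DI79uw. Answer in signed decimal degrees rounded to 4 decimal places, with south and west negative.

-0.0833, -104.3333

Field D=3, I=8: +3·20° lon, +8·10° lat → SW at lon -120°, lat -10°.
Square 7, 9: +7·2° lon, +9·1° lat → SW at lon -106°, lat -1°.
Subsquare u=20, w=22: +20·0.0833333° lon, +22·0.0416667° lat → SW at lon -104.333°, lat -0.0833333°.
latitude -0.0833, longitude -104.3333.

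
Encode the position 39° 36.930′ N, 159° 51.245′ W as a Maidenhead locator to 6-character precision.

Offset from 180°W / 90°S: lon 20.1459°, lat 129.6155°.
Field: lon ⌊20.1459/20⌋ = 1 → B; lat ⌊129.6155/10⌋ = 12 → M.
Square: lon ⌊0.1459/2⌋ = 0; lat ⌊9.6155/1⌋ = 9.
Subsquare: lon ⌊0.1459/0.0833333⌋ = 1 → b; lat ⌊0.6155/0.0416667⌋ = 14 → o.

BM09bo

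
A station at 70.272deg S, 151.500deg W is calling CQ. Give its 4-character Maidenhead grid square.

BB49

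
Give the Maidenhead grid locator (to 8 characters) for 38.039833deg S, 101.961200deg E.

OF01xx50

Shift to the Maidenhead origin (180°W, 90°S): lon 281.96120, lat 51.96017.
Field: 281.96120/20 → 14 → O, 51.96017/10 → 5 → F; chars OF.
Square: 1.96120/2 → 0, 1.96017/1 → 1; chars 01.
Subsquare: 1.96120/0.0833333 → 23 → x, 0.96017/0.0416667 → 23 → x; chars xx.
Extended square: 0.04453/0.00833333 → 5, 0.00183/0.00416667 → 0; chars 50.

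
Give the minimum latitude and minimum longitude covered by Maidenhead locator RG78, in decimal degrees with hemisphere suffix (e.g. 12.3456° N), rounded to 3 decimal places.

22.000° S, 174.000° E

Field R=17, G=6: +17·20° lon, +6·10° lat → SW at lon 160°, lat -30°.
Square 7, 8: +7·2° lon, +8·1° lat → SW at lon 174°, lat -22°.
latitude 22.000° S, longitude 174.000° E.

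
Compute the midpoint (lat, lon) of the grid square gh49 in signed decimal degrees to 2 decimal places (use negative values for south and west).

Field G=6, H=7: +6·20° lon, +7·10° lat → SW at lon -60°, lat -20°.
Square 4, 9: +4·2° lon, +9·1° lat → SW at lon -52°, lat -11°.
Cell spans 2° lon × 1° lat. Centre is SW corner plus half of each.
latitude -10.50, longitude -51.00.

-10.50, -51.00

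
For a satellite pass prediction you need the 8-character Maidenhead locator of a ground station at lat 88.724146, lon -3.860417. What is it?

IR88br63

Shift to the Maidenhead origin (180°W, 90°S): lon 176.13958, lat 178.72415.
Field: 176.13958/20 → 8 → I, 178.72415/10 → 17 → R; chars IR.
Square: 16.13958/2 → 8, 8.72415/1 → 8; chars 88.
Subsquare: 0.13958/0.0833333 → 1 → b, 0.72415/0.0416667 → 17 → r; chars br.
Extended square: 0.05625/0.00833333 → 6, 0.01581/0.00416667 → 3; chars 63.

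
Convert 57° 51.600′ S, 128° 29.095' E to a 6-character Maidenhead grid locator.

PD42fd

Offset from 180°W / 90°S: lon 308.4849°, lat 32.1400°.
Field (20°×10°, letters A–R): 308.4849/20 → 15 → P, 32.1400/10 → 3 → D; chars PD.
Square (2°×1°, digits 0–9): 8.4849/2 → 4, 2.1400/1 → 2; chars 42.
Subsquare (5′×2.5′, letters a–x): 0.4849/0.0833333 → 5 → f, 0.1400/0.0416667 → 3 → d; chars fd.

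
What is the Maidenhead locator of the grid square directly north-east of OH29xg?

Longitude subsquare x = 23; +1 → 24, wraps to 0 = a, carry into square.
Longitude square 2; +1 → 3.
Latitude subsquare g = 6; +1 → 7 = h.

OH39ah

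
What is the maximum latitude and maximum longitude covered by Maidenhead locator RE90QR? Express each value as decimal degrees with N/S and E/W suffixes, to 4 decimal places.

49.2500° S, 179.4167° E

Field R=17, E=4: +17·20° lon, +4·10° lat → SW at lon 160°, lat -50°.
Square 9, 0: +9·2° lon, +0·1° lat → SW at lon 178°, lat -50°.
Subsquare q=16, r=17: +16·0.0833333° lon, +17·0.0416667° lat → SW at lon 179.333°, lat -49.2917°.
Cell spans 0.0833333° lon × 0.0416667° lat. NE corner is SW corner plus one full cell.
latitude 49.2500° S, longitude 179.4167° E.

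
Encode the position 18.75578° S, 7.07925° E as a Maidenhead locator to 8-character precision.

JH31mf98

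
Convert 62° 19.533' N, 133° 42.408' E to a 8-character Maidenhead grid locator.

PP62uh48

Shift to the Maidenhead origin (180°W, 90°S): lon 313.70680, lat 152.32555.
Field (20°×10°, letters A–R): lon ⌊313.70680/20⌋ = 15 → P; lat ⌊152.32555/10⌋ = 15 → P.
Square (2°×1°, digits 0–9): lon ⌊13.70680/2⌋ = 6; lat ⌊2.32555/1⌋ = 2.
Subsquare (5′×2.5′, letters a–x): lon ⌊1.70680/0.0833333⌋ = 20 → u; lat ⌊0.32555/0.0416667⌋ = 7 → h.
Extended square (30″×15″, digits 0–9): lon ⌊0.04013/0.00833333⌋ = 4; lat ⌊0.03388/0.00416667⌋ = 8.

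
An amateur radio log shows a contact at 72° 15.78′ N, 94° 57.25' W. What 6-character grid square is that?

Shift to the Maidenhead origin (180°W, 90°S): lon 85.0458, lat 162.2630.
Field (20°×10°, letters A–R): lon ⌊85.0458/20⌋ = 4 → E; lat ⌊162.2630/10⌋ = 16 → Q.
Square (2°×1°, digits 0–9): lon ⌊5.0458/2⌋ = 2; lat ⌊2.2630/1⌋ = 2.
Subsquare (5′×2.5′, letters a–x): lon ⌊1.0458/0.0833333⌋ = 12 → m; lat ⌊0.2630/0.0416667⌋ = 6 → g.

EQ22mg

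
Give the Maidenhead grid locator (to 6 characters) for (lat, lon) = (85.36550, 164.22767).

RR25ci

Add 180° to longitude and 90° to latitude: 344.2277, 175.3655.
Field (20°×10°, letters A–R): lon ⌊344.2277/20⌋ = 17 → R; lat ⌊175.3655/10⌋ = 17 → R.
Square (2°×1°, digits 0–9): lon ⌊4.2277/2⌋ = 2; lat ⌊5.3655/1⌋ = 5.
Subsquare (5′×2.5′, letters a–x): lon ⌊0.2277/0.0833333⌋ = 2 → c; lat ⌊0.3655/0.0416667⌋ = 8 → i.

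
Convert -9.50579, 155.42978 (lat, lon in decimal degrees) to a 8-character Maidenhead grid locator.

QI70rl18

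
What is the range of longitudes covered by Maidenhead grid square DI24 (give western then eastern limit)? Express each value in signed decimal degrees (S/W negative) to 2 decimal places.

Field D=3, I=8: +3·20° lon, +8·10° lat → SW at lon -120°, lat -10°.
Square 2, 4: +2·2° lon, +4·1° lat → SW at lon -116°, lat -6°.
Cell spans 2° lon × 1° lat.
west -116.00, east -114.00.

-116.00, -114.00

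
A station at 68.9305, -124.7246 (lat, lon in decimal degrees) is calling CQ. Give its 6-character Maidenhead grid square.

Shift to the Maidenhead origin (180°W, 90°S): lon 55.2754, lat 158.9305.
Field: lon ⌊55.2754/20⌋ = 2 → C; lat ⌊158.9305/10⌋ = 15 → P.
Square: lon ⌊15.2754/2⌋ = 7; lat ⌊8.9305/1⌋ = 8.
Subsquare: lon ⌊1.2754/0.0833333⌋ = 15 → p; lat ⌊0.9305/0.0416667⌋ = 22 → w.

CP78pw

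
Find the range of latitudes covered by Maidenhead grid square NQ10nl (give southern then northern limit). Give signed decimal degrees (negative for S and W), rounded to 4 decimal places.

Field N=13, Q=16: +13·20° lon, +16·10° lat → SW at lon 80°, lat 70°.
Square 1, 0: +1·2° lon, +0·1° lat → SW at lon 82°, lat 70°.
Subsquare n=13, l=11: +13·0.0833333° lon, +11·0.0416667° lat → SW at lon 83.0833°, lat 70.4583°.
Cell spans 0.0833333° lon × 0.0416667° lat.
south 70.4583, north 70.5000.

70.4583, 70.5000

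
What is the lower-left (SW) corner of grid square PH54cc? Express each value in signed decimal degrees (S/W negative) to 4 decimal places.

Field P=15, H=7: +15·20° lon, +7·10° lat → SW at lon 120°, lat -20°.
Square 5, 4: +5·2° lon, +4·1° lat → SW at lon 130°, lat -16°.
Subsquare c=2, c=2: +2·0.0833333° lon, +2·0.0416667° lat → SW at lon 130.167°, lat -15.9167°.
latitude -15.9167, longitude 130.1667.

-15.9167, 130.1667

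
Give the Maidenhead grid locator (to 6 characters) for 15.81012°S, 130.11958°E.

PH54be

Offset from 180°W / 90°S: lon 310.1196°, lat 74.1899°.
Field (20°×10°, letters A–R): 310.1196/20 → 15 → P, 74.1899/10 → 7 → H; chars PH.
Square (2°×1°, digits 0–9): 10.1196/2 → 5, 4.1899/1 → 4; chars 54.
Subsquare (5′×2.5′, letters a–x): 0.1196/0.0833333 → 1 → b, 0.1899/0.0416667 → 4 → e; chars be.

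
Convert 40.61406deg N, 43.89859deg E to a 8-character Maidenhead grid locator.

Shift to the Maidenhead origin (180°W, 90°S): lon 223.89859, lat 130.61406.
Field (20°×10°, letters A–R): lon ⌊223.89859/20⌋ = 11 → L; lat ⌊130.61406/10⌋ = 13 → N.
Square (2°×1°, digits 0–9): lon ⌊3.89859/2⌋ = 1; lat ⌊0.61406/1⌋ = 0.
Subsquare (5′×2.5′, letters a–x): lon ⌊1.89859/0.0833333⌋ = 22 → w; lat ⌊0.61406/0.0416667⌋ = 14 → o.
Extended square (30″×15″, digits 0–9): lon ⌊0.06526/0.00833333⌋ = 7; lat ⌊0.03073/0.00416667⌋ = 7.

LN10wo77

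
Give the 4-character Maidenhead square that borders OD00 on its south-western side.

NC99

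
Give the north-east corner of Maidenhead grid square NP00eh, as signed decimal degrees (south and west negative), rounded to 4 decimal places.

Field N=13, P=15: +13·20° lon, +15·10° lat → SW at lon 80°, lat 60°.
Square 0, 0: +0·2° lon, +0·1° lat → SW at lon 80°, lat 60°.
Subsquare e=4, h=7: +4·0.0833333° lon, +7·0.0416667° lat → SW at lon 80.3333°, lat 60.2917°.
Cell spans 0.0833333° lon × 0.0416667° lat. NE corner is SW corner plus one full cell.
latitude 60.3333, longitude 80.4167.

60.3333, 80.4167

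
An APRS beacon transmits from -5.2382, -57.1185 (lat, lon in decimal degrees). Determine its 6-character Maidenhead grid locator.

GI14ks

Shift to the Maidenhead origin (180°W, 90°S): lon 122.8815, lat 84.7618.
Field: 122.8815/20 → 6 → G, 84.7618/10 → 8 → I; chars GI.
Square: 2.8815/2 → 1, 4.7618/1 → 4; chars 14.
Subsquare: 0.8815/0.0833333 → 10 → k, 0.7618/0.0416667 → 18 → s; chars ks.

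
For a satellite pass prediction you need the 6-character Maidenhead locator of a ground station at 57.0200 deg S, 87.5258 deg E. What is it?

ND32sx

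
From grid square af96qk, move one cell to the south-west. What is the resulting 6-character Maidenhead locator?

AF96pj

Longitude subsquare q = 16; −1 → 15 = p.
Latitude subsquare k = 10; −1 → 9 = j.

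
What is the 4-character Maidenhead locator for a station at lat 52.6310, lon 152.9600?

Shift to the Maidenhead origin (180°W, 90°S): lon 332.96, lat 142.63.
Field: 332.96/20 → 16 → Q, 142.63/10 → 14 → O; chars QO.
Square: 12.96/2 → 6, 2.63/1 → 2; chars 62.

QO62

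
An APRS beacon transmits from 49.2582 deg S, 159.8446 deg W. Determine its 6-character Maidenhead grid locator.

BE00br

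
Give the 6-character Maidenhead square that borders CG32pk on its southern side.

CG32pj

Latitude subsquare k = 10; −1 → 9 = j.
The longitude characters are unchanged.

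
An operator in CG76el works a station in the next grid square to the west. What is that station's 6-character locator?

CG76dl

Longitude subsquare e = 4; −1 → 3 = d.
The latitude characters are unchanged.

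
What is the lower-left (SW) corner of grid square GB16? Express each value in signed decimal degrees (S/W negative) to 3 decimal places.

Field G=6, B=1: +6·20° lon, +1·10° lat → SW at lon -60°, lat -80°.
Square 1, 6: +1·2° lon, +6·1° lat → SW at lon -58°, lat -74°.
latitude -74.000, longitude -58.000.

-74.000, -58.000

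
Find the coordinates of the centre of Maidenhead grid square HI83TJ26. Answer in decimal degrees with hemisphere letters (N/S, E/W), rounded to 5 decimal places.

6.59792° S, 22.39583° W

Field H=7, I=8: +7·20° lon, +8·10° lat → SW at lon -40°, lat -10°.
Square 8, 3: +8·2° lon, +3·1° lat → SW at lon -24°, lat -7°.
Subsquare t=19, j=9: +19·0.0833333° lon, +9·0.0416667° lat → SW at lon -22.4167°, lat -6.625°.
Extended square 2, 6: +2·0.00833333° lon, +6·0.00416667° lat → SW at lon -22.4°, lat -6.6°.
Cell spans 0.00833333° lon × 0.00416667° lat. Centre is SW corner plus half of each.
latitude 6.59792° S, longitude 22.39583° W.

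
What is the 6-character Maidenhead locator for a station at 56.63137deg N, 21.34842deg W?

Add 180° to longitude and 90° to latitude: 158.6516, 146.6314.
Field: 158.6516/20 → 7 → H, 146.6314/10 → 14 → O; chars HO.
Square: 18.6516/2 → 9, 6.6314/1 → 6; chars 96.
Subsquare: 0.6516/0.0833333 → 7 → h, 0.6314/0.0416667 → 15 → p; chars hp.

HO96hp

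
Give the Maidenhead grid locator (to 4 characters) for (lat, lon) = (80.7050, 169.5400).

RR40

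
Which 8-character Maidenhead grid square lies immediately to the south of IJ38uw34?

IJ38uw33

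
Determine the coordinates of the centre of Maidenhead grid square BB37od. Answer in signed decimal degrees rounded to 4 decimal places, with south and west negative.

Field B=1, B=1: +1·20° lon, +1·10° lat → SW at lon -160°, lat -80°.
Square 3, 7: +3·2° lon, +7·1° lat → SW at lon -154°, lat -73°.
Subsquare o=14, d=3: +14·0.0833333° lon, +3·0.0416667° lat → SW at lon -152.833°, lat -72.875°.
Cell spans 0.0833333° lon × 0.0416667° lat. Centre is SW corner plus half of each.
latitude -72.8542, longitude -152.7917.

-72.8542, -152.7917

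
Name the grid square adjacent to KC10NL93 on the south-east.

KC10ol02

Longitude extended square 9; +1 → 10, wraps to 0, carry into subsquare.
Longitude subsquare n = 13; +1 → 14 = o.
Latitude extended square 3; −1 → 2.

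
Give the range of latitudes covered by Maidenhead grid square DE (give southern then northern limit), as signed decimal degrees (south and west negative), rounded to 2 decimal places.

Field D=3, E=4: +3·20° lon, +4·10° lat → SW at lon -120°, lat -50°.
Cell spans 20° lon × 10° lat.
south -50.00, north -40.00.

-50.00, -40.00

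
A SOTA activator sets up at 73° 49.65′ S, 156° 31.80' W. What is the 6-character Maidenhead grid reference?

BB16re

Shift to the Maidenhead origin (180°W, 90°S): lon 23.4700, lat 16.1725.
Field: 23.4700/20 → 1 → B, 16.1725/10 → 1 → B; chars BB.
Square: 3.4700/2 → 1, 6.1725/1 → 6; chars 16.
Subsquare: 1.4700/0.0833333 → 17 → r, 0.1725/0.0416667 → 4 → e; chars re.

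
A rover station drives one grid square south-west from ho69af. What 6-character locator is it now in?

Longitude subsquare a = 0; −1 → -1, wraps to 23 = x, carry into square.
Longitude square 6; −1 → 5.
Latitude subsquare f = 5; −1 → 4 = e.

HO59xe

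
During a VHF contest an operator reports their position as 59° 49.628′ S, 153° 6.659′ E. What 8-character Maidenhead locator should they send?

QD60ne31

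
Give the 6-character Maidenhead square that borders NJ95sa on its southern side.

NJ94sx

Latitude subsquare a = 0; −1 → -1, wraps to 23 = x, carry into square.
Latitude square 5; −1 → 4.
The longitude characters are unchanged.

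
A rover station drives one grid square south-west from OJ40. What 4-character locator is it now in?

OI39

Longitude square 4; −1 → 3.
Latitude square 0; −1 → -1, wraps to 9, carry into field.
Latitude field J = 9; −1 → 8 = I.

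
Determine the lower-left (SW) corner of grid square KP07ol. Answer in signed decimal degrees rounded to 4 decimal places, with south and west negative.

Field K=10, P=15: +10·20° lon, +15·10° lat → SW at lon 20°, lat 60°.
Square 0, 7: +0·2° lon, +7·1° lat → SW at lon 20°, lat 67°.
Subsquare o=14, l=11: +14·0.0833333° lon, +11·0.0416667° lat → SW at lon 21.1667°, lat 67.4583°.
latitude 67.4583, longitude 21.1667.

67.4583, 21.1667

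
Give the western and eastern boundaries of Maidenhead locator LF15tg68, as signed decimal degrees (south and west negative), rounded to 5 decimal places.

43.63333, 43.64167

Field L=11, F=5: +11·20° lon, +5·10° lat → SW at lon 40°, lat -40°.
Square 1, 5: +1·2° lon, +5·1° lat → SW at lon 42°, lat -35°.
Subsquare t=19, g=6: +19·0.0833333° lon, +6·0.0416667° lat → SW at lon 43.5833°, lat -34.75°.
Extended square 6, 8: +6·0.00833333° lon, +8·0.00416667° lat → SW at lon 43.6333°, lat -34.7167°.
Cell spans 0.00833333° lon × 0.00416667° lat.
west 43.63333, east 43.64167.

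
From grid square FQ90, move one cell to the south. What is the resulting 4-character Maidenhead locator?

Latitude square 0; −1 → -1, wraps to 9, carry into field.
Latitude field Q = 16; −1 → 15 = P.
The longitude characters are unchanged.

FP99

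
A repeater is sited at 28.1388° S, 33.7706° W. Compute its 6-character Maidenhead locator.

HG31cu

Offset from 180°W / 90°S: lon 146.2294°, lat 61.8612°.
Field: 146.2294/20 → 7 → H, 61.8612/10 → 6 → G; chars HG.
Square: 6.2294/2 → 3, 1.8612/1 → 1; chars 31.
Subsquare: 0.2294/0.0833333 → 2 → c, 0.8612/0.0416667 → 20 → u; chars cu.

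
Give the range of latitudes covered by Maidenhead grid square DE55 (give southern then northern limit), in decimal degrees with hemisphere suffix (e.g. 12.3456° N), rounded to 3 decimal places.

45.000° S, 44.000° S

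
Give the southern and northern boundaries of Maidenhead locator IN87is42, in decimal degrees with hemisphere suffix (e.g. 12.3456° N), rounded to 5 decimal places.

Field I=8, N=13: +8·20° lon, +13·10° lat → SW at lon -20°, lat 40°.
Square 8, 7: +8·2° lon, +7·1° lat → SW at lon -4°, lat 47°.
Subsquare i=8, s=18: +8·0.0833333° lon, +18·0.0416667° lat → SW at lon -3.33333°, lat 47.75°.
Extended square 4, 2: +4·0.00833333° lon, +2·0.00416667° lat → SW at lon -3.3°, lat 47.7583°.
Cell spans 0.00833333° lon × 0.00416667° lat.
south 47.75833° N, north 47.76250° N.

47.75833° N, 47.76250° N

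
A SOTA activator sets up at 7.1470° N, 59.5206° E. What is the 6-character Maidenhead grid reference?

Add 180° to longitude and 90° to latitude: 239.5206, 97.1470.
Field: 239.5206/20 → 11 → L, 97.1470/10 → 9 → J; chars LJ.
Square: 19.5206/2 → 9, 7.1470/1 → 7; chars 97.
Subsquare: 1.5206/0.0833333 → 18 → s, 0.1470/0.0416667 → 3 → d; chars sd.

LJ97sd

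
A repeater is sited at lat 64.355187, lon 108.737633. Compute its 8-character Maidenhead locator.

OP44ii85

Offset from 180°W / 90°S: lon 288.73763°, lat 154.35519°.
Field: 288.73763/20 → 14 → O, 154.35519/10 → 15 → P; chars OP.
Square: 8.73763/2 → 4, 4.35519/1 → 4; chars 44.
Subsquare: 0.73763/0.0833333 → 8 → i, 0.35519/0.0416667 → 8 → i; chars ii.
Extended square: 0.07097/0.00833333 → 8, 0.02185/0.00416667 → 5; chars 85.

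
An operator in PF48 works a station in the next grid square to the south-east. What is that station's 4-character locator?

PF57

Longitude square 4; +1 → 5.
Latitude square 8; −1 → 7.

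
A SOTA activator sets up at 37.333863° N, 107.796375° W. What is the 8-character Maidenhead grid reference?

Add 180° to longitude and 90° to latitude: 72.20363, 127.33386.
Field: 72.20363/20 → 3 → D, 127.33386/10 → 12 → M; chars DM.
Square: 12.20363/2 → 6, 7.33386/1 → 7; chars 67.
Subsquare: 0.20363/0.0833333 → 2 → c, 0.33386/0.0416667 → 8 → i; chars ci.
Extended square: 0.03696/0.00833333 → 4, 0.00053/0.00416667 → 0; chars 40.

DM67ci40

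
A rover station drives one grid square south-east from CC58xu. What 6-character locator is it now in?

CC68at

Longitude subsquare x = 23; +1 → 24, wraps to 0 = a, carry into square.
Longitude square 5; +1 → 6.
Latitude subsquare u = 20; −1 → 19 = t.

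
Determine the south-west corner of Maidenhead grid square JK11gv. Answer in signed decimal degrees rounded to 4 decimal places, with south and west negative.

Field J=9, K=10: +9·20° lon, +10·10° lat → SW at lon 0°, lat 10°.
Square 1, 1: +1·2° lon, +1·1° lat → SW at lon 2°, lat 11°.
Subsquare g=6, v=21: +6·0.0833333° lon, +21·0.0416667° lat → SW at lon 2.5°, lat 11.875°.
latitude 11.8750, longitude 2.5000.

11.8750, 2.5000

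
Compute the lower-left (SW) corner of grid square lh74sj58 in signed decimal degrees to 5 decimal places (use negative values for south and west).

Field L=11, H=7: +11·20° lon, +7·10° lat → SW at lon 40°, lat -20°.
Square 7, 4: +7·2° lon, +4·1° lat → SW at lon 54°, lat -16°.
Subsquare s=18, j=9: +18·0.0833333° lon, +9·0.0416667° lat → SW at lon 55.5°, lat -15.625°.
Extended square 5, 8: +5·0.00833333° lon, +8·0.00416667° lat → SW at lon 55.5417°, lat -15.5917°.
latitude -15.59167, longitude 55.54167.

-15.59167, 55.54167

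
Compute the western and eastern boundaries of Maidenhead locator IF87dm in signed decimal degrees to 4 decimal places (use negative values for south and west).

-3.7500, -3.6667

Field I=8, F=5: +8·20° lon, +5·10° lat → SW at lon -20°, lat -40°.
Square 8, 7: +8·2° lon, +7·1° lat → SW at lon -4°, lat -33°.
Subsquare d=3, m=12: +3·0.0833333° lon, +12·0.0416667° lat → SW at lon -3.75°, lat -32.5°.
Cell spans 0.0833333° lon × 0.0416667° lat.
west -3.7500, east -3.6667.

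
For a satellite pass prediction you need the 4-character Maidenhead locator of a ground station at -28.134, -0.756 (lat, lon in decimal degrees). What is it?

IG91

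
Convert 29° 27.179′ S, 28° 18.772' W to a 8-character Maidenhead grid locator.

Shift to the Maidenhead origin (180°W, 90°S): lon 151.68713, lat 60.54702.
Field: lon ⌊151.68713/20⌋ = 7 → H; lat ⌊60.54702/10⌋ = 6 → G.
Square: lon ⌊11.68713/2⌋ = 5; lat ⌊0.54702/1⌋ = 0.
Subsquare: lon ⌊1.68713/0.0833333⌋ = 20 → u; lat ⌊0.54702/0.0416667⌋ = 13 → n.
Extended square: lon ⌊0.02047/0.00833333⌋ = 2; lat ⌊0.00535/0.00416667⌋ = 1.

HG50un21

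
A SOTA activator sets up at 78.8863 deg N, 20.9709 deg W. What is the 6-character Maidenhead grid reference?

Offset from 180°W / 90°S: lon 159.0291°, lat 168.8863°.
Field (20°×10°, letters A–R): lon ⌊159.0291/20⌋ = 7 → H; lat ⌊168.8863/10⌋ = 16 → Q.
Square (2°×1°, digits 0–9): lon ⌊19.0291/2⌋ = 9; lat ⌊8.8863/1⌋ = 8.
Subsquare (5′×2.5′, letters a–x): lon ⌊1.0291/0.0833333⌋ = 12 → m; lat ⌊0.8863/0.0416667⌋ = 21 → v.

HQ98mv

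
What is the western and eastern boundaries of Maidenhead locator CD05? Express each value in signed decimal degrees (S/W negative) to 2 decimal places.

-140.00, -138.00

Field C=2, D=3: +2·20° lon, +3·10° lat → SW at lon -140°, lat -60°.
Square 0, 5: +0·2° lon, +5·1° lat → SW at lon -140°, lat -55°.
Cell spans 2° lon × 1° lat.
west -140.00, east -138.00.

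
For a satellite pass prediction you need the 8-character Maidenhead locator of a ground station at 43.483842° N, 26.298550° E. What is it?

KN33dl56

Shift to the Maidenhead origin (180°W, 90°S): lon 206.29855, lat 133.48384.
Field: lon ⌊206.29855/20⌋ = 10 → K; lat ⌊133.48384/10⌋ = 13 → N.
Square: lon ⌊6.29855/2⌋ = 3; lat ⌊3.48384/1⌋ = 3.
Subsquare: lon ⌊0.29855/0.0833333⌋ = 3 → d; lat ⌊0.48384/0.0416667⌋ = 11 → l.
Extended square: lon ⌊0.04855/0.00833333⌋ = 5; lat ⌊0.02551/0.00416667⌋ = 6.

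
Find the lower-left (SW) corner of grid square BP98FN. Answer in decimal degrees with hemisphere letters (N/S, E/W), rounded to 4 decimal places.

Field B=1, P=15: +1·20° lon, +15·10° lat → SW at lon -160°, lat 60°.
Square 9, 8: +9·2° lon, +8·1° lat → SW at lon -142°, lat 68°.
Subsquare f=5, n=13: +5·0.0833333° lon, +13·0.0416667° lat → SW at lon -141.583°, lat 68.5417°.
latitude 68.5417° N, longitude 141.5833° W.

68.5417° N, 141.5833° W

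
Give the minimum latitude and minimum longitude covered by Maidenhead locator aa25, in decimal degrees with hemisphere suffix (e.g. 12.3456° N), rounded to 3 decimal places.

Field A=0, A=0: +0·20° lon, +0·10° lat → SW at lon -180°, lat -90°.
Square 2, 5: +2·2° lon, +5·1° lat → SW at lon -176°, lat -85°.
latitude 85.000° S, longitude 176.000° W.

85.000° S, 176.000° W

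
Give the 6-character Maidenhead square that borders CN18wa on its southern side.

Latitude subsquare a = 0; −1 → -1, wraps to 23 = x, carry into square.
Latitude square 8; −1 → 7.
The longitude characters are unchanged.

CN17wx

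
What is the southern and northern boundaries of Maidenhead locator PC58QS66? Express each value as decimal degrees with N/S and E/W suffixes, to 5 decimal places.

61.22500° S, 61.22083° S

Field P=15, C=2: +15·20° lon, +2·10° lat → SW at lon 120°, lat -70°.
Square 5, 8: +5·2° lon, +8·1° lat → SW at lon 130°, lat -62°.
Subsquare q=16, s=18: +16·0.0833333° lon, +18·0.0416667° lat → SW at lon 131.333°, lat -61.25°.
Extended square 6, 6: +6·0.00833333° lon, +6·0.00416667° lat → SW at lon 131.383°, lat -61.225°.
Cell spans 0.00833333° lon × 0.00416667° lat.
south 61.22500° S, north 61.22083° S.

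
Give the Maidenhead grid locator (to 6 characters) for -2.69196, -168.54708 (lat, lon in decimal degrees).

AI57rh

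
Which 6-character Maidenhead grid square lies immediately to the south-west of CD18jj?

CD18ii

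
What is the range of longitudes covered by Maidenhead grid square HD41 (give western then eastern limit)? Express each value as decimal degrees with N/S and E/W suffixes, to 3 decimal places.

32.000° W, 30.000° W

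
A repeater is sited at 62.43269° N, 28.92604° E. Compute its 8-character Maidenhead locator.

Shift to the Maidenhead origin (180°W, 90°S): lon 208.92604, lat 152.43269.
Field: lon ⌊208.92604/20⌋ = 10 → K; lat ⌊152.43269/10⌋ = 15 → P.
Square: lon ⌊8.92604/2⌋ = 4; lat ⌊2.43269/1⌋ = 2.
Subsquare: lon ⌊0.92604/0.0833333⌋ = 11 → l; lat ⌊0.43269/0.0416667⌋ = 10 → k.
Extended square: lon ⌊0.00937/0.00833333⌋ = 1; lat ⌊0.01602/0.00416667⌋ = 3.

KP42lk13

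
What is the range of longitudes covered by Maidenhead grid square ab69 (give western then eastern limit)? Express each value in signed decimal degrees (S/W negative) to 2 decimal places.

Field A=0, B=1: +0·20° lon, +1·10° lat → SW at lon -180°, lat -80°.
Square 6, 9: +6·2° lon, +9·1° lat → SW at lon -168°, lat -71°.
Cell spans 2° lon × 1° lat.
west -168.00, east -166.00.

-168.00, -166.00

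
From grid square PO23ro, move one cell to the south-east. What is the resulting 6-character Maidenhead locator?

Longitude subsquare r = 17; +1 → 18 = s.
Latitude subsquare o = 14; −1 → 13 = n.

PO23sn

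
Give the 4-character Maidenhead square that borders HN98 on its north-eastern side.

IN09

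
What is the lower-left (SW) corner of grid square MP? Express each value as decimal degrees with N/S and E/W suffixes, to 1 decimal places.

Field M=12, P=15: +12·20° lon, +15·10° lat → SW at lon 60°, lat 60°.
latitude 60.0° N, longitude 60.0° E.

60.0° N, 60.0° E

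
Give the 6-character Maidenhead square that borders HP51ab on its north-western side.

Longitude subsquare a = 0; −1 → -1, wraps to 23 = x, carry into square.
Longitude square 5; −1 → 4.
Latitude subsquare b = 1; +1 → 2 = c.

HP41xc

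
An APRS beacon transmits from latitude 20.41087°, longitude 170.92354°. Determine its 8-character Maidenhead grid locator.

RL50lj08

Shift to the Maidenhead origin (180°W, 90°S): lon 350.92354, lat 110.41087.
Field: 350.92354/20 → 17 → R, 110.41087/10 → 11 → L; chars RL.
Square: 10.92354/2 → 5, 0.41087/1 → 0; chars 50.
Subsquare: 0.92354/0.0833333 → 11 → l, 0.41087/0.0416667 → 9 → j; chars lj.
Extended square: 0.00687/0.00833333 → 0, 0.03587/0.00416667 → 8; chars 08.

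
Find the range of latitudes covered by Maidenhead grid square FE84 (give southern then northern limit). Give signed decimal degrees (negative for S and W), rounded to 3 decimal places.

Field F=5, E=4: +5·20° lon, +4·10° lat → SW at lon -80°, lat -50°.
Square 8, 4: +8·2° lon, +4·1° lat → SW at lon -64°, lat -46°.
Cell spans 2° lon × 1° lat.
south -46.000, north -45.000.

-46.000, -45.000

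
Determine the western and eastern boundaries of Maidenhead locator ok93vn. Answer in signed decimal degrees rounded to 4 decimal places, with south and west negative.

Field O=14, K=10: +14·20° lon, +10·10° lat → SW at lon 100°, lat 10°.
Square 9, 3: +9·2° lon, +3·1° lat → SW at lon 118°, lat 13°.
Subsquare v=21, n=13: +21·0.0833333° lon, +13·0.0416667° lat → SW at lon 119.75°, lat 13.5417°.
Cell spans 0.0833333° lon × 0.0416667° lat.
west 119.7500, east 119.8333.

119.7500, 119.8333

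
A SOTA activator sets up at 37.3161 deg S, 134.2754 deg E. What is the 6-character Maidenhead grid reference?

PF72dq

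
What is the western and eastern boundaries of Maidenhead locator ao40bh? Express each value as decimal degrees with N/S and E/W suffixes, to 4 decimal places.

Field A=0, O=14: +0·20° lon, +14·10° lat → SW at lon -180°, lat 50°.
Square 4, 0: +4·2° lon, +0·1° lat → SW at lon -172°, lat 50°.
Subsquare b=1, h=7: +1·0.0833333° lon, +7·0.0416667° lat → SW at lon -171.917°, lat 50.2917°.
Cell spans 0.0833333° lon × 0.0416667° lat.
west 171.9167° W, east 171.8333° W.

171.9167° W, 171.8333° W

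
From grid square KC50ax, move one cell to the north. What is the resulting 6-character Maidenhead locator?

Latitude subsquare x = 23; +1 → 24, wraps to 0 = a, carry into square.
Latitude square 0; +1 → 1.
The longitude characters are unchanged.

KC51aa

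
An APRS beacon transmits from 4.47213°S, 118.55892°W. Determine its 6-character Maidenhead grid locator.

Add 180° to longitude and 90° to latitude: 61.4411, 85.5279.
Field: lon ⌊61.4411/20⌋ = 3 → D; lat ⌊85.5279/10⌋ = 8 → I.
Square: lon ⌊1.4411/2⌋ = 0; lat ⌊5.5279/1⌋ = 5.
Subsquare: lon ⌊1.4411/0.0833333⌋ = 17 → r; lat ⌊0.5279/0.0416667⌋ = 12 → m.

DI05rm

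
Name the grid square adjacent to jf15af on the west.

JF05xf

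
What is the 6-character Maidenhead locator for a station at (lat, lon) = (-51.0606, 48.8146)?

LD48jw

Shift to the Maidenhead origin (180°W, 90°S): lon 228.8146, lat 38.9394.
Field: lon ⌊228.8146/20⌋ = 11 → L; lat ⌊38.9394/10⌋ = 3 → D.
Square: lon ⌊8.8146/2⌋ = 4; lat ⌊8.9394/1⌋ = 8.
Subsquare: lon ⌊0.8146/0.0833333⌋ = 9 → j; lat ⌊0.9394/0.0416667⌋ = 22 → w.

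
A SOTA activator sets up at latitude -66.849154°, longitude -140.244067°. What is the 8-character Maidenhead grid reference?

BC93vd06

Shift to the Maidenhead origin (180°W, 90°S): lon 39.75593, lat 23.15085.
Field: lon ⌊39.75593/20⌋ = 1 → B; lat ⌊23.15085/10⌋ = 2 → C.
Square: lon ⌊19.75593/2⌋ = 9; lat ⌊3.15085/1⌋ = 3.
Subsquare: lon ⌊1.75593/0.0833333⌋ = 21 → v; lat ⌊0.15085/0.0416667⌋ = 3 → d.
Extended square: lon ⌊0.00593/0.00833333⌋ = 0; lat ⌊0.02585/0.00416667⌋ = 6.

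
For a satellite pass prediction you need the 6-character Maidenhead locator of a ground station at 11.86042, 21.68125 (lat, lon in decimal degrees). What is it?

KK01uu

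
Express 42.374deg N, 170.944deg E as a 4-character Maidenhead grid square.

RN52

Shift to the Maidenhead origin (180°W, 90°S): lon 350.94, lat 132.37.
Field: 350.94/20 → 17 → R, 132.37/10 → 13 → N; chars RN.
Square: 10.94/2 → 5, 2.37/1 → 2; chars 52.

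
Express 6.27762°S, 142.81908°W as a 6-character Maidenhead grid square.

BI83or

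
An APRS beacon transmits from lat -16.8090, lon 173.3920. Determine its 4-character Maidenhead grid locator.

Offset from 180°W / 90°S: lon 353.39°, lat 73.19°.
Field (20°×10°, letters A–R): lon ⌊353.39/20⌋ = 17 → R; lat ⌊73.19/10⌋ = 7 → H.
Square (2°×1°, digits 0–9): lon ⌊13.39/2⌋ = 6; lat ⌊3.19/1⌋ = 3.

RH63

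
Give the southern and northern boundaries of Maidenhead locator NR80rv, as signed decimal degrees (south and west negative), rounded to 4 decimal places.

80.8750, 80.9167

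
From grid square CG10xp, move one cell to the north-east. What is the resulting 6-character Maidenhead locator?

CG20aq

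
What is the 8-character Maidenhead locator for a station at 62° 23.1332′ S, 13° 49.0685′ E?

Add 180° to longitude and 90° to latitude: 193.81781, 27.61445.
Field (20°×10°, letters A–R): lon ⌊193.81781/20⌋ = 9 → J; lat ⌊27.61445/10⌋ = 2 → C.
Square (2°×1°, digits 0–9): lon ⌊13.81781/2⌋ = 6; lat ⌊7.61445/1⌋ = 7.
Subsquare (5′×2.5′, letters a–x): lon ⌊1.81781/0.0833333⌋ = 21 → v; lat ⌊0.61445/0.0416667⌋ = 14 → o.
Extended square (30″×15″, digits 0–9): lon ⌊0.06781/0.00833333⌋ = 8; lat ⌊0.03111/0.00416667⌋ = 7.

JC67vo87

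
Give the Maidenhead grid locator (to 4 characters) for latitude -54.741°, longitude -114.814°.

DD25

Shift to the Maidenhead origin (180°W, 90°S): lon 65.19, lat 35.26.
Field: lon ⌊65.19/20⌋ = 3 → D; lat ⌊35.26/10⌋ = 3 → D.
Square: lon ⌊5.19/2⌋ = 2; lat ⌊5.26/1⌋ = 5.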